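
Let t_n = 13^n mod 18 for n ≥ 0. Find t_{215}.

7

t_0 = 1,  t_1 = 13,  t_2 = 7,  t_3 = 1.
Since t_3 = t_0 = 1, the sequence is periodic with period 3.
So t_{215} = t_{0 + ((215-0) mod 3)} = t_2 = 7.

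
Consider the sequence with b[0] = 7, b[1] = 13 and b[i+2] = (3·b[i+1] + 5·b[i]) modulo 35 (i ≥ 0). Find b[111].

Computing terms: b[0] = 7; b[1] = 13; b[2] = 4; b[3] = 7; b[4] = 6; b[5] = 18; b[6] = 14; b[7] = 27; b[8] = 11; b[9] = 28; b[10] = 34; b[11] = 32; b[12] = 21; b[13] = 13; b[14] = 4.
Since (b[13], b[14]) = (b[1], b[2]) = (13, 4) (two consecutive terms determine the rest), the sequence is eventually periodic: after a pre-period of length 1 it cycles with period 12.
For i ≥ 1, b[i] depends only on (i - 1) mod 12. (111 - 1) mod 12 = 2, so b[111] = b[3] = 7.

7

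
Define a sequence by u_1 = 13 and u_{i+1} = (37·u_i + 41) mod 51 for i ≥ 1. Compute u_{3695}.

21

u_1 = 13,  u_2 = 12,  u_3 = 26,  u_4 = 34,  u_5 = 24,  u_6 = 11,  u_7 = 40,  u_8 = 42,  u_9 = 14,  u_{10} = 49,  u_{11} = 18,  u_{12} = 44,  u_{13} = 37,  u_{14} = 33,  u_{15} = 38,  u_{16} = 19,  u_{17} = 30,  u_{18} = 29,  u_{19} = 43,  u_{20} = 0,  u_{21} = 41,  u_{22} = 28,  u_{23} = 6,  u_{24} = 8,  u_{25} = 31,  u_{26} = 15,  u_{27} = 35,  u_{28} = 10,  u_{29} = 3,  u_{30} = 50,  u_{31} = 4,  u_{32} = 36,  u_{33} = 47,  u_{34} = 46,  u_{35} = 9,  u_{36} = 17,  u_{37} = 7,  u_{38} = 45,  u_{39} = 23,  u_{40} = 25,  u_{41} = 48,  u_{42} = 32,  u_{43} = 1,  u_{44} = 27,  u_{45} = 20,  u_{46} = 16,  u_{47} = 21,  u_{48} = 2,  u_{49} = 13.
Since u_{49} = u_1 = 13, the sequence is periodic with period 48.
So u_{3695} = u_{1 + ((3695-1) mod 48)} = u_{47} = 21.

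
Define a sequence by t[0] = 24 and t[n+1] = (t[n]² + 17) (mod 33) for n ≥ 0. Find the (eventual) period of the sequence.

t[0] = 24, t[1] = 32, t[2] = 18, t[3] = 11, t[4] = 6, t[5] = 20, t[6] = 21, t[7] = 29, t[8] = 0, t[9] = 17, t[10] = 9, t[11] = 32.
Since t[11] = t[1] = 32, the sequence is eventually periodic: after a pre-period of length 1 it cycles with period 10.

10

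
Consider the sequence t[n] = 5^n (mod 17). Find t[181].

14

Listing terms: t[1] = 5, t[2] = 8, t[3] = 6, t[4] = 13, t[5] = 14, t[6] = 2, t[7] = 10, t[8] = 16, t[9] = 12, t[10] = 9, t[11] = 11, t[12] = 4, t[13] = 3, t[14] = 15, t[15] = 7, t[16] = 1, t[17] = 5.
The sequence repeats with period 16.
So t[181] = t[1 + ((181-1) mod 16)] = t[5] = 14.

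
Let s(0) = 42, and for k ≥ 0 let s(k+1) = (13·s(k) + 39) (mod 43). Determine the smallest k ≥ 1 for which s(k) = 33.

2

Listing terms: s(0) = 42; s(1) = 26; s(2) = 33; s(3) = 38; s(4) = 17; s(5) = 2; s(6) = 22; s(7) = 24; s(8) = 7; s(9) = 1; s(10) = 9; s(11) = 27; s(12) = 3; s(13) = 35; s(14) = 21; s(15) = 11; s(16) = 10; s(17) = 40; s(18) = 0; s(19) = 39; s(20) = 30; s(21) = 42.
Since s(21) = s(0) = 42, the sequence is periodic with period 21.
The value 33 first appears (with k ≥ 1) at s(2).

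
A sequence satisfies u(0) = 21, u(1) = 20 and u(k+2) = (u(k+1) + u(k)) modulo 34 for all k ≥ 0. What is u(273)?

7

We have u(0) = 21,  u(1) = 20,  u(2) = 7,  u(3) = 27,  u(4) = 0,  u(5) = 27,  u(6) = 27,  u(7) = 20,  u(8) = 13,  u(9) = 33,  u(10) = 12,  u(11) = 11,  u(12) = 23,  u(13) = 0,  u(14) = 23,  u(15) = 23,  u(16) = 12,  u(17) = 1,  u(18) = 13,  u(19) = 14,  u(20) = 27,  u(21) = 7,  u(22) = 0,  u(23) = 7,  u(24) = 7,  u(25) = 14,  u(26) = 21,  u(27) = 1,  u(28) = 22,  u(29) = 23,  u(30) = 11,  u(31) = 0,  u(32) = 11,  u(33) = 11,  u(34) = 22,  u(35) = 33,  u(36) = 21,  u(37) = 20.
Since (u(36), u(37)) = (u(0), u(1)) = (21, 20) (two consecutive terms determine the rest), the sequence is periodic with period 36.
So u(273) = u(0 + ((273-0) mod 36)) = u(21) = 7.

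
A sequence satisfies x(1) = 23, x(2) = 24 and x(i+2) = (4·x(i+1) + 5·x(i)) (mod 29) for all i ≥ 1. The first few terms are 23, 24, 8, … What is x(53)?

22

x(1) = 23, x(2) = 24, x(3) = 8, x(4) = 7, x(5) = 10, x(6) = 17, x(7) = 2, x(8) = 6, x(9) = 5, x(10) = 21, x(11) = 22, x(12) = 19, x(13) = 12, x(14) = 27, x(15) = 23, x(16) = 24.
The sequence repeats with period 14.
So x(53) = x(1 + ((53-1) mod 14)) = x(11) = 22.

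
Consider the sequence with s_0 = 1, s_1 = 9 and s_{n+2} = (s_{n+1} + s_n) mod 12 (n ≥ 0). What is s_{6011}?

s_0 = 1, s_1 = 9, s_2 = 10, s_3 = 7, s_4 = 5, s_5 = 0, s_6 = 5, s_7 = 5, s_8 = 10, s_9 = 3, s_{10} = 1, s_{11} = 4, s_{12} = 5, s_{13} = 9, s_{14} = 2, s_{15} = 11, s_{16} = 1, s_{17} = 0, s_{18} = 1, s_{19} = 1, s_{20} = 2, s_{21} = 3, s_{22} = 5, s_{23} = 8, s_{24} = 1, s_{25} = 9.
The sequence repeats with period 24.
(6011 - 0) mod 24 = 11, so s_{6011} = s_{11} = 4.

4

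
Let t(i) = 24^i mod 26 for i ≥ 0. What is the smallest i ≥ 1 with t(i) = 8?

Listing terms: t(0) = 1,  t(1) = 24,  t(2) = 4,  t(3) = 18,  t(4) = 16,  t(5) = 20,  t(6) = 12,  t(7) = 2,  t(8) = 22,  t(9) = 8,  t(10) = 10,  t(11) = 6,  t(12) = 14,  t(13) = 24.
Since t(13) = t(1) = 24, the sequence is eventually periodic: after a pre-period of length 1 it cycles with period 12.
The value 8 first appears (with i ≥ 1) at t(9).

9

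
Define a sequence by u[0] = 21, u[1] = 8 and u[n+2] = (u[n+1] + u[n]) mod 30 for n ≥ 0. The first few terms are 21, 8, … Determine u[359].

17

Computing terms: u[0] = 21; u[1] = 8; u[2] = 29; u[3] = 7; u[4] = 6; u[5] = 13; u[6] = 19; u[7] = 2; u[8] = 21; u[9] = 23; u[10] = 14; u[11] = 7; u[12] = 21; u[13] = 28; u[14] = 19; u[15] = 17; u[16] = 6; u[17] = 23; u[18] = 29; u[19] = 22; u[20] = 21; u[21] = 13; u[22] = 4; u[23] = 17; u[24] = 21; u[25] = 8.
Since (u[24], u[25]) = (u[0], u[1]) = (21, 8) (two consecutive terms determine the rest), the sequence is periodic with period 24.
(359 - 0) mod 24 = 23, so u[359] = u[23] = 17.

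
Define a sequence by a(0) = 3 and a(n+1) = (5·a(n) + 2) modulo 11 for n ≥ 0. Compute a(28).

8

Computing terms: a(0) = 3, a(1) = 6, a(2) = 10, a(3) = 8, a(4) = 9, a(5) = 3.
Since a(5) = a(0) = 3, the sequence is periodic with period 5.
So a(28) = a(0 + ((28-0) mod 5)) = a(3) = 8.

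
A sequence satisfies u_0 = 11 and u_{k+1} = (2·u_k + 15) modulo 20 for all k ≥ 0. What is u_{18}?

9

We have u_0 = 11; u_1 = 17; u_2 = 9; u_3 = 13; u_4 = 1; u_5 = 17.
Since u_5 = u_1 = 17, the sequence is eventually periodic: after a pre-period of length 1 it cycles with period 4.
For k ≥ 1, u_k depends only on (k - 1) mod 4. (18 - 1) mod 4 = 1, so u_{18} = u_2 = 9.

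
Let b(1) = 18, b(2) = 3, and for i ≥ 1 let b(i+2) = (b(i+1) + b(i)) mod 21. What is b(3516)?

b(1) = 18; b(2) = 3; b(3) = 0; b(4) = 3; b(5) = 3; b(6) = 6; b(7) = 9; b(8) = 15; b(9) = 3; b(10) = 18; b(11) = 0; b(12) = 18; b(13) = 18; b(14) = 15; b(15) = 12; b(16) = 6; b(17) = 18; b(18) = 3.
The sequence repeats with period 16.
So b(3516) = b(1 + ((3516-1) mod 16)) = b(12) = 18.

18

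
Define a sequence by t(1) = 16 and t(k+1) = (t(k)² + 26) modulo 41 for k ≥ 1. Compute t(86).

36

We have t(1) = 16; t(2) = 36; t(3) = 10; t(4) = 3; t(5) = 35; t(6) = 21; t(7) = 16.
The sequence repeats with period 6.
(86 - 1) mod 6 = 1, so t(86) = t(2) = 36.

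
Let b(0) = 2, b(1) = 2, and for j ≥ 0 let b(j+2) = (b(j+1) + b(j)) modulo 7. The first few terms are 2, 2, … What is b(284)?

We have b(0) = 2, b(1) = 2, b(2) = 4, b(3) = 6, b(4) = 3, b(5) = 2, b(6) = 5, b(7) = 0, b(8) = 5, b(9) = 5, b(10) = 3, b(11) = 1, b(12) = 4, b(13) = 5, b(14) = 2, b(15) = 0, b(16) = 2, b(17) = 2.
The sequence repeats with period 16.
(284 - 0) mod 16 = 12, so b(284) = b(12) = 4.

4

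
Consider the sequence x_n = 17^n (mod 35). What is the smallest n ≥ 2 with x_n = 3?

We have x_1 = 17, x_2 = 9, x_3 = 13, x_4 = 11, x_5 = 12, x_6 = 29, x_7 = 3, x_8 = 16, x_9 = 27, x_{10} = 4, x_{11} = 33, x_{12} = 1, x_{13} = 17.
Since x_{13} = x_1 = 17, the sequence is periodic with period 12.
The value 3 first appears (with n ≥ 2) at x_7.

7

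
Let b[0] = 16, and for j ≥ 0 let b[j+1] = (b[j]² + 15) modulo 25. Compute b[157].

21

b[0] = 16, b[1] = 21, b[2] = 6, b[3] = 1, b[4] = 16.
The sequence repeats with period 4.
So b[157] = b[0 + ((157-0) mod 4)] = b[1] = 21.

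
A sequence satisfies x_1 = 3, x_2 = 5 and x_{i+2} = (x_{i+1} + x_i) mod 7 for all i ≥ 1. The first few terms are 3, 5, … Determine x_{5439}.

1

x_1 = 3, x_2 = 5, x_3 = 1, x_4 = 6, x_5 = 0, x_6 = 6, x_7 = 6, x_8 = 5, x_9 = 4, x_{10} = 2, x_{11} = 6, x_{12} = 1, x_{13} = 0, x_{14} = 1, x_{15} = 1, x_{16} = 2, x_{17} = 3, x_{18} = 5.
Since (x_{17}, x_{18}) = (x_1, x_2) = (3, 5) (two consecutive terms determine the rest), the sequence is periodic with period 16.
So x_{5439} = x_{1 + ((5439-1) mod 16)} = x_{15} = 1.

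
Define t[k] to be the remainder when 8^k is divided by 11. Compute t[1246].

3

Computing terms: t[1] = 8; t[2] = 9; t[3] = 6; t[4] = 4; t[5] = 10; t[6] = 3; t[7] = 2; t[8] = 5; t[9] = 7; t[10] = 1; t[11] = 8.
Since t[11] = t[1] = 8, the sequence is periodic with period 10.
So t[1246] = t[1 + ((1246-1) mod 10)] = t[6] = 3.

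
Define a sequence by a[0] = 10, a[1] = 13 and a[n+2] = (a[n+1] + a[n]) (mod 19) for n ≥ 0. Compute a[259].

Computing terms: a[0] = 10,  a[1] = 13,  a[2] = 4,  a[3] = 17,  a[4] = 2,  a[5] = 0,  a[6] = 2,  a[7] = 2,  a[8] = 4,  a[9] = 6,  a[10] = 10,  a[11] = 16,  a[12] = 7,  a[13] = 4,  a[14] = 11,  a[15] = 15,  a[16] = 7,  a[17] = 3,  a[18] = 10,  a[19] = 13.
Since (a[18], a[19]) = (a[0], a[1]) = (10, 13) (two consecutive terms determine the rest), the sequence is periodic with period 18.
(259 - 0) mod 18 = 7, so a[259] = a[7] = 2.

2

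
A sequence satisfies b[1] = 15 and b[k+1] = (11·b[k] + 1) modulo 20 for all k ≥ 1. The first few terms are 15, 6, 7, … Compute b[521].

Computing terms: b[1] = 15; b[2] = 6; b[3] = 7; b[4] = 18; b[5] = 19; b[6] = 10; b[7] = 11; b[8] = 2; b[9] = 3; b[10] = 14; b[11] = 15.
The sequence repeats with period 10.
(521 - 1) mod 10 = 0, so b[521] = b[1] = 15.

15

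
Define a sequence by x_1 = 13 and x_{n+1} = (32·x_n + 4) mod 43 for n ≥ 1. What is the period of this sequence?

Computing terms: x_1 = 13; x_2 = 33; x_3 = 28; x_4 = 40; x_5 = 37; x_6 = 27; x_7 = 8; x_8 = 2; x_9 = 25; x_{10} = 30; x_{11} = 18; x_{12} = 21; x_{13} = 31; x_{14} = 7; x_{15} = 13.
Since x_{15} = x_1 = 13, the sequence is periodic with period 14.

14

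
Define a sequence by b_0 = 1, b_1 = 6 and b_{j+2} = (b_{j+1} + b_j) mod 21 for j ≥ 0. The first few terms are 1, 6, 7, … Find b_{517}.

12

b_0 = 1, b_1 = 6, b_2 = 7, b_3 = 13, b_4 = 20, b_5 = 12, b_6 = 11, b_7 = 2, b_8 = 13, b_9 = 15, b_{10} = 7, b_{11} = 1, b_{12} = 8, b_{13} = 9, b_{14} = 17, b_{15} = 5, b_{16} = 1, b_{17} = 6.
The sequence repeats with period 16.
(517 - 0) mod 16 = 5, so b_{517} = b_5 = 12.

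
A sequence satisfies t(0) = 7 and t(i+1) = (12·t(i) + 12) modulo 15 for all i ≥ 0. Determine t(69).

Computing terms: t(0) = 7; t(1) = 6; t(2) = 9; t(3) = 0; t(4) = 12; t(5) = 6.
Since t(5) = t(1) = 6, the sequence is eventually periodic: after a pre-period of length 1 it cycles with period 4.
For i ≥ 1, t(i) depends only on (i - 1) mod 4. (69 - 1) mod 4 = 0, so t(69) = t(1) = 6.

6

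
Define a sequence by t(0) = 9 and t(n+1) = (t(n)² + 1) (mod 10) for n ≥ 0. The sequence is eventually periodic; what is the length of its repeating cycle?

We have t(0) = 9,  t(1) = 2,  t(2) = 5,  t(3) = 6,  t(4) = 7,  t(5) = 0,  t(6) = 1,  t(7) = 2.
Since t(7) = t(1) = 2, the sequence is eventually periodic: after a pre-period of length 1 it cycles with period 6.

6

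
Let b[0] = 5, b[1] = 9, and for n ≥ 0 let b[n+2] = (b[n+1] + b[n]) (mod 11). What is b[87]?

3

b[0] = 5; b[1] = 9; b[2] = 3; b[3] = 1; b[4] = 4; b[5] = 5; b[6] = 9.
The sequence repeats with period 5.
So b[87] = b[0 + ((87-0) mod 5)] = b[2] = 3.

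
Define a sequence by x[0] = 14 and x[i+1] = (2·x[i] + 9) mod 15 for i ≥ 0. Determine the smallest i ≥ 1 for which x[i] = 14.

4

x[0] = 14, x[1] = 7, x[2] = 8, x[3] = 10, x[4] = 14.
Since x[4] = x[0] = 14, the sequence is periodic with period 4.
The value 14 next appears (with i ≥ 1) at x[4].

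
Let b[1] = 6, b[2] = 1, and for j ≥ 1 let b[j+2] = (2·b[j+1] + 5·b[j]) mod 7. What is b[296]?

4

Computing terms: b[1] = 6,  b[2] = 1,  b[3] = 4,  b[4] = 6,  b[5] = 4,  b[6] = 3,  b[7] = 5,  b[8] = 4,  b[9] = 5,  b[10] = 2,  b[11] = 1,  b[12] = 5,  b[13] = 1,  b[14] = 6,  b[15] = 3,  b[16] = 1,  b[17] = 3,  b[18] = 4,  b[19] = 2,  b[20] = 3,  b[21] = 2,  b[22] = 5,  b[23] = 6,  b[24] = 2,  b[25] = 6,  b[26] = 1.
The sequence repeats with period 24.
(296 - 1) mod 24 = 7, so b[296] = b[8] = 4.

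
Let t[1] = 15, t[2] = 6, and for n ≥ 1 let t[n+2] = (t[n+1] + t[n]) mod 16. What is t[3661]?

7

t[1] = 15,  t[2] = 6,  t[3] = 5,  t[4] = 11,  t[5] = 0,  t[6] = 11,  t[7] = 11,  t[8] = 6,  t[9] = 1,  t[10] = 7,  t[11] = 8,  t[12] = 15,  t[13] = 7,  t[14] = 6,  t[15] = 13,  t[16] = 3,  t[17] = 0,  t[18] = 3,  t[19] = 3,  t[20] = 6,  t[21] = 9,  t[22] = 15,  t[23] = 8,  t[24] = 7,  t[25] = 15,  t[26] = 6.
Since (t[25], t[26]) = (t[1], t[2]) = (15, 6) (two consecutive terms determine the rest), the sequence is periodic with period 24.
So t[3661] = t[1 + ((3661-1) mod 24)] = t[13] = 7.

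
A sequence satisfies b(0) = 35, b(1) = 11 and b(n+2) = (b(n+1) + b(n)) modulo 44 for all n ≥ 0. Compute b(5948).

b(0) = 35, b(1) = 11, b(2) = 2, b(3) = 13, b(4) = 15, b(5) = 28, b(6) = 43, b(7) = 27, b(8) = 26, b(9) = 9, b(10) = 35, b(11) = 0, b(12) = 35, b(13) = 35, b(14) = 26, b(15) = 17, b(16) = 43, b(17) = 16, b(18) = 15, b(19) = 31, b(20) = 2, b(21) = 33, b(22) = 35, b(23) = 24, b(24) = 15, b(25) = 39, b(26) = 10, b(27) = 5, b(28) = 15, b(29) = 20, b(30) = 35, b(31) = 11.
The sequence repeats with period 30.
So b(5948) = b(0 + ((5948-0) mod 30)) = b(8) = 26.

26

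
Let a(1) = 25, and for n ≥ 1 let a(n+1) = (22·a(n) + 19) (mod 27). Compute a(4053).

9

a(1) = 25, a(2) = 2, a(3) = 9, a(4) = 1, a(5) = 14, a(6) = 3, a(7) = 4, a(8) = 26, a(9) = 24, a(10) = 7, a(11) = 11, a(12) = 18, a(13) = 10, a(14) = 23, a(15) = 12, a(16) = 13, a(17) = 8, a(18) = 6, a(19) = 16, a(20) = 20, a(21) = 0, a(22) = 19, a(23) = 5, a(24) = 21, a(25) = 22, a(26) = 17, a(27) = 15, a(28) = 25.
Since a(28) = a(1) = 25, the sequence is periodic with period 27.
So a(4053) = a(1 + ((4053-1) mod 27)) = a(3) = 9.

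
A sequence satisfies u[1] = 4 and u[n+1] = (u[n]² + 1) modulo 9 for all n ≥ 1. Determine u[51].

Listing terms: u[1] = 4,  u[2] = 8,  u[3] = 2,  u[4] = 5,  u[5] = 8.
Since u[5] = u[2] = 8, the sequence is eventually periodic: after a pre-period of length 1 it cycles with period 3.
For n ≥ 2, u[n] depends only on (n - 2) mod 3. (51 - 2) mod 3 = 1, so u[51] = u[3] = 2.

2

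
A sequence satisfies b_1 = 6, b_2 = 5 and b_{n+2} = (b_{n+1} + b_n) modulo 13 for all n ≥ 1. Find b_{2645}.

6

Computing terms: b_1 = 6, b_2 = 5, b_3 = 11, b_4 = 3, b_5 = 1, b_6 = 4, b_7 = 5, b_8 = 9, b_9 = 1, b_{10} = 10, b_{11} = 11, b_{12} = 8, b_{13} = 6, b_{14} = 1, b_{15} = 7, b_{16} = 8, b_{17} = 2, b_{18} = 10, b_{19} = 12, b_{20} = 9, b_{21} = 8, b_{22} = 4, b_{23} = 12, b_{24} = 3, b_{25} = 2, b_{26} = 5, b_{27} = 7, b_{28} = 12, b_{29} = 6, b_{30} = 5.
The sequence repeats with period 28.
So b_{2645} = b_{1 + ((2645-1) mod 28)} = b_{13} = 6.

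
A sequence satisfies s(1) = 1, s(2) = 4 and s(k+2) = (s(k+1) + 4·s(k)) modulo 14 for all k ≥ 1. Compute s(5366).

6

s(1) = 1, s(2) = 4, s(3) = 8, s(4) = 10, s(5) = 0, s(6) = 12, s(7) = 12, s(8) = 4, s(9) = 10, s(10) = 12, s(11) = 10, s(12) = 2, s(13) = 0, s(14) = 8, s(15) = 8, s(16) = 12, s(17) = 2, s(18) = 8, s(19) = 2, s(20) = 6, s(21) = 0, s(22) = 10, s(23) = 10, s(24) = 8, s(25) = 6, s(26) = 10, s(27) = 6, s(28) = 4, s(29) = 0, s(30) = 2, s(31) = 2, s(32) = 10, s(33) = 4, s(34) = 2, s(35) = 4, s(36) = 12, s(37) = 0, s(38) = 6, s(39) = 6, s(40) = 2, s(41) = 12, s(42) = 6, s(43) = 12, s(44) = 8, s(45) = 0, s(46) = 4, s(47) = 4, s(48) = 6, s(49) = 8, s(50) = 4, s(51) = 8.
Since (s(50), s(51)) = (s(2), s(3)) = (4, 8) (two consecutive terms determine the rest), the sequence is eventually periodic: after a pre-period of length 1 it cycles with period 48.
For k ≥ 2, s(k) depends only on (k - 2) mod 48. (5366 - 2) mod 48 = 36, so s(5366) = s(38) = 6.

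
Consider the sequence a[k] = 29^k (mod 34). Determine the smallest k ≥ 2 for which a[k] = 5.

Computing terms: a[1] = 29, a[2] = 25, a[3] = 11, a[4] = 13, a[5] = 3, a[6] = 19, a[7] = 7, a[8] = 33, a[9] = 5, a[10] = 9, a[11] = 23, a[12] = 21, a[13] = 31, a[14] = 15, a[15] = 27, a[16] = 1, a[17] = 29.
The sequence repeats with period 16.
The value 5 first appears (with k ≥ 2) at a[9].

9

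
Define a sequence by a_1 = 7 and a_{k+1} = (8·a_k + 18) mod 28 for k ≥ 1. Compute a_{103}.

2

a_1 = 7; a_2 = 18; a_3 = 22; a_4 = 26; a_5 = 2; a_6 = 6; a_7 = 10; a_8 = 14; a_9 = 18.
Since a_9 = a_2 = 18, the sequence is eventually periodic: after a pre-period of length 1 it cycles with period 7.
For k ≥ 2, a_k depends only on (k - 2) mod 7. (103 - 2) mod 7 = 3, so a_{103} = a_5 = 2.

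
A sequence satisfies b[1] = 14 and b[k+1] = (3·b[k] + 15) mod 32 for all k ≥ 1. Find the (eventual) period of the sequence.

Computing terms: b[1] = 14, b[2] = 25, b[3] = 26, b[4] = 29, b[5] = 6, b[6] = 1, b[7] = 18, b[8] = 5, b[9] = 30, b[10] = 9, b[11] = 10, b[12] = 13, b[13] = 22, b[14] = 17, b[15] = 2, b[16] = 21, b[17] = 14.
The sequence repeats with period 16.

16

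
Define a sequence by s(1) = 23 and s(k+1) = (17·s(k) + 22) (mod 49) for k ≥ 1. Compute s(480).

s(1) = 23; s(2) = 21; s(3) = 36; s(4) = 46; s(5) = 20; s(6) = 19; s(7) = 2; s(8) = 7; s(9) = 43; s(10) = 18; s(11) = 34; s(12) = 12; s(13) = 30; s(14) = 42; s(15) = 1; s(16) = 39; s(17) = 48; s(18) = 5; s(19) = 9; s(20) = 28; s(21) = 8; s(22) = 11; s(23) = 13; s(24) = 47; s(25) = 37; s(26) = 14; s(27) = 15; s(28) = 32; s(29) = 27; s(30) = 40; s(31) = 16; s(32) = 0; s(33) = 22; s(34) = 4; s(35) = 41; s(36) = 33; s(37) = 44; s(38) = 35; s(39) = 29; s(40) = 25; s(41) = 6; s(42) = 26; s(43) = 23.
The sequence repeats with period 42.
(480 - 1) mod 42 = 17, so s(480) = s(18) = 5.

5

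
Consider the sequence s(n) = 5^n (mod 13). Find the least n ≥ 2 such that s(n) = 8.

3

We have s(1) = 5, s(2) = 12, s(3) = 8, s(4) = 1, s(5) = 5.
Since s(5) = s(1) = 5, the sequence is periodic with period 4.
The value 8 first appears (with n ≥ 2) at s(3).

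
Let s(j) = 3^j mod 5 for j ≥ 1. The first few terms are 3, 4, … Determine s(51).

s(1) = 3; s(2) = 4; s(3) = 2; s(4) = 1; s(5) = 3.
Since s(5) = s(1) = 3, the sequence is periodic with period 4.
(51 - 1) mod 4 = 2, so s(51) = s(3) = 2.

2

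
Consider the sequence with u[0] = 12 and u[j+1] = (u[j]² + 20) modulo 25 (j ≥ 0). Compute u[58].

u[0] = 12; u[1] = 14; u[2] = 16; u[3] = 1; u[4] = 21; u[5] = 11; u[6] = 16.
Since u[6] = u[2] = 16, the sequence is eventually periodic: after a pre-period of length 2 it cycles with period 4.
For j ≥ 2, u[j] depends only on (j - 2) mod 4. (58 - 2) mod 4 = 0, so u[58] = u[2] = 16.

16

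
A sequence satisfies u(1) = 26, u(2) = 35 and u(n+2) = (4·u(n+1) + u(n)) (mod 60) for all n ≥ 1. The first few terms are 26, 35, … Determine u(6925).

22

u(1) = 26, u(2) = 35, u(3) = 46, u(4) = 39, u(5) = 22, u(6) = 7, u(7) = 50, u(8) = 27, u(9) = 38, u(10) = 59, u(11) = 34, u(12) = 15, u(13) = 34, u(14) = 31, u(15) = 38, u(16) = 3, u(17) = 50, u(18) = 23, u(19) = 22, u(20) = 51, u(21) = 46, u(22) = 55, u(23) = 26, u(24) = 39, u(25) = 2, u(26) = 47, u(27) = 10, u(28) = 27, u(29) = 58, u(30) = 19, u(31) = 14, u(32) = 15, u(33) = 14, u(34) = 11, u(35) = 58, u(36) = 3, u(37) = 10, u(38) = 43, u(39) = 2, u(40) = 51, u(41) = 26, u(42) = 35.
The sequence repeats with period 40.
So u(6925) = u(1 + ((6925-1) mod 40)) = u(5) = 22.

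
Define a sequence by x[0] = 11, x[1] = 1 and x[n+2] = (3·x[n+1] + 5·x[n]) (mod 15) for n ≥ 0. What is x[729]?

1

Computing terms: x[0] = 11, x[1] = 1, x[2] = 13, x[3] = 14, x[4] = 2, x[5] = 1, x[6] = 13.
Since (x[5], x[6]) = (x[1], x[2]) = (1, 13) (two consecutive terms determine the rest), the sequence is eventually periodic: after a pre-period of length 1 it cycles with period 4.
For n ≥ 1, x[n] depends only on (n - 1) mod 4. (729 - 1) mod 4 = 0, so x[729] = x[1] = 1.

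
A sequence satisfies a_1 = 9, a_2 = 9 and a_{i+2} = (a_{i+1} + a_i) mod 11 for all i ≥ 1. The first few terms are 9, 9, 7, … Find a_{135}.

We have a_1 = 9, a_2 = 9, a_3 = 7, a_4 = 5, a_5 = 1, a_6 = 6, a_7 = 7, a_8 = 2, a_9 = 9, a_{10} = 0, a_{11} = 9, a_{12} = 9.
Since (a_{11}, a_{12}) = (a_1, a_2) = (9, 9) (two consecutive terms determine the rest), the sequence is periodic with period 10.
(135 - 1) mod 10 = 4, so a_{135} = a_5 = 1.

1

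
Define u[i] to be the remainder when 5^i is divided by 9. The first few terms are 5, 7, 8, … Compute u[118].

u[1] = 5,  u[2] = 7,  u[3] = 8,  u[4] = 4,  u[5] = 2,  u[6] = 1,  u[7] = 5.
Since u[7] = u[1] = 5, the sequence is periodic with period 6.
So u[118] = u[1 + ((118-1) mod 6)] = u[4] = 4.

4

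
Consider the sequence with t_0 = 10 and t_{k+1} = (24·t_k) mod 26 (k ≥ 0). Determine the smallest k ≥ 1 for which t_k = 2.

Computing terms: t_0 = 10,  t_1 = 6,  t_2 = 14,  t_3 = 24,  t_4 = 4,  t_5 = 18,  t_6 = 16,  t_7 = 20,  t_8 = 12,  t_9 = 2,  t_{10} = 22,  t_{11} = 8,  t_{12} = 10.
Since t_{12} = t_0 = 10, the sequence is periodic with period 12.
The value 2 first appears (with k ≥ 1) at t_9.

9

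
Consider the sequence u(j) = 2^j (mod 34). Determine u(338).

Listing terms: u(1) = 2,  u(2) = 4,  u(3) = 8,  u(4) = 16,  u(5) = 32,  u(6) = 30,  u(7) = 26,  u(8) = 18,  u(9) = 2.
The sequence repeats with period 8.
So u(338) = u(1 + ((338-1) mod 8)) = u(2) = 4.

4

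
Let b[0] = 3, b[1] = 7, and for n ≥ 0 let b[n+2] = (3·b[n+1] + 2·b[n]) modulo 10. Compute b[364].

9

We have b[0] = 3; b[1] = 7; b[2] = 7; b[3] = 5; b[4] = 9; b[5] = 7; b[6] = 9; b[7] = 1; b[8] = 1; b[9] = 5; b[10] = 7; b[11] = 1; b[12] = 7; b[13] = 3; b[14] = 3; b[15] = 5; b[16] = 1; b[17] = 3; b[18] = 1; b[19] = 9; b[20] = 9; b[21] = 5; b[22] = 3; b[23] = 9; b[24] = 3; b[25] = 7.
The sequence repeats with period 24.
So b[364] = b[0 + ((364-0) mod 24)] = b[4] = 9.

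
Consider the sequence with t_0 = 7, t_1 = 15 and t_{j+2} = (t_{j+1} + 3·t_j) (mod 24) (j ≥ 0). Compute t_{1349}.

0

We have t_0 = 7; t_1 = 15; t_2 = 12; t_3 = 9; t_4 = 21; t_5 = 0; t_6 = 15; t_7 = 15; t_8 = 12.
Since (t_7, t_8) = (t_1, t_2) = (15, 12) (two consecutive terms determine the rest), the sequence is eventually periodic: after a pre-period of length 1 it cycles with period 6.
For j ≥ 1, t_j depends only on (j - 1) mod 6. (1349 - 1) mod 6 = 4, so t_{1349} = t_5 = 0.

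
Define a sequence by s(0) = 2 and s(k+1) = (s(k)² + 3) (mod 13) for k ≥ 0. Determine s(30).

4

s(0) = 2, s(1) = 7, s(2) = 0, s(3) = 3, s(4) = 12, s(5) = 4, s(6) = 6, s(7) = 0.
Since s(7) = s(2) = 0, the sequence is eventually periodic: after a pre-period of length 2 it cycles with period 5.
For k ≥ 2, s(k) depends only on (k - 2) mod 5. (30 - 2) mod 5 = 3, so s(30) = s(5) = 4.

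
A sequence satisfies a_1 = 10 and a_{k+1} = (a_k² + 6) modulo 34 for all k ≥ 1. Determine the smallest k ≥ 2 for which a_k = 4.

a_1 = 10; a_2 = 4; a_3 = 22; a_4 = 14; a_5 = 32; a_6 = 10.
Since a_6 = a_1 = 10, the sequence is periodic with period 5.
The value 4 first appears (with k ≥ 2) at a_2.

2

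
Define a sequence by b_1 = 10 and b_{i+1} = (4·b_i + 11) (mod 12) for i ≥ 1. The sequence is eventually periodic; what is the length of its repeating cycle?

3

Listing terms: b_1 = 10; b_2 = 3; b_3 = 11; b_4 = 7; b_5 = 3.
Since b_5 = b_2 = 3, the sequence is eventually periodic: after a pre-period of length 1 it cycles with period 3.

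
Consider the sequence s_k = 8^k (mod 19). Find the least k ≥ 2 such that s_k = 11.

4

s_1 = 8, s_2 = 7, s_3 = 18, s_4 = 11, s_5 = 12, s_6 = 1, s_7 = 8.
Since s_7 = s_1 = 8, the sequence is periodic with period 6.
The value 11 first appears (with k ≥ 2) at s_4.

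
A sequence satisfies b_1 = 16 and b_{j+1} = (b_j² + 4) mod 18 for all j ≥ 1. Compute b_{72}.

We have b_1 = 16, b_2 = 8, b_3 = 14, b_4 = 2, b_5 = 8.
Since b_5 = b_2 = 8, the sequence is eventually periodic: after a pre-period of length 1 it cycles with period 3.
For j ≥ 2, b_j depends only on (j - 2) mod 3. (72 - 2) mod 3 = 1, so b_{72} = b_3 = 14.

14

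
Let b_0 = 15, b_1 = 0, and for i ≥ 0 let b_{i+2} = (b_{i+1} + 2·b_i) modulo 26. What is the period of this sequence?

Listing terms: b_0 = 15, b_1 = 0, b_2 = 4, b_3 = 4, b_4 = 12, b_5 = 20, b_6 = 18, b_7 = 6, b_8 = 16, b_9 = 2, b_{10} = 8, b_{11} = 12, b_{12} = 2, b_{13} = 0, b_{14} = 4.
Since (b_{13}, b_{14}) = (b_1, b_2) = (0, 4) (two consecutive terms determine the rest), the sequence is eventually periodic: after a pre-period of length 1 it cycles with period 12.

12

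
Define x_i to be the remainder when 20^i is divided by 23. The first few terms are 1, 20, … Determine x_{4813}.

Listing terms: x_0 = 1; x_1 = 20; x_2 = 9; x_3 = 19; x_4 = 12; x_5 = 10; x_6 = 16; x_7 = 21; x_8 = 6; x_9 = 5; x_{10} = 8; x_{11} = 22; x_{12} = 3; x_{13} = 14; x_{14} = 4; x_{15} = 11; x_{16} = 13; x_{17} = 7; x_{18} = 2; x_{19} = 17; x_{20} = 18; x_{21} = 15; x_{22} = 1.
Since x_{22} = x_0 = 1, the sequence is periodic with period 22.
(4813 - 0) mod 22 = 17, so x_{4813} = x_{17} = 7.

7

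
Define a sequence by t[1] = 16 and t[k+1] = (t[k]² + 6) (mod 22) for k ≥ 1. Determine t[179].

We have t[1] = 16,  t[2] = 20,  t[3] = 10,  t[4] = 18,  t[5] = 0,  t[6] = 6,  t[7] = 20.
Since t[7] = t[2] = 20, the sequence is eventually periodic: after a pre-period of length 1 it cycles with period 5.
For k ≥ 2, t[k] depends only on (k - 2) mod 5. (179 - 2) mod 5 = 2, so t[179] = t[4] = 18.

18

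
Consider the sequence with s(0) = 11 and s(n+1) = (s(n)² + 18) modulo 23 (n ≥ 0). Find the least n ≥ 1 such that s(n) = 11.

3

We have s(0) = 11; s(1) = 1; s(2) = 19; s(3) = 11.
The sequence repeats with period 3.
The value 11 next appears (with n ≥ 1) at s(3).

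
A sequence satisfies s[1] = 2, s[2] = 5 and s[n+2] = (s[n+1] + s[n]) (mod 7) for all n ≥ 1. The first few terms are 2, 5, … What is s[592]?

3

Listing terms: s[1] = 2, s[2] = 5, s[3] = 0, s[4] = 5, s[5] = 5, s[6] = 3, s[7] = 1, s[8] = 4, s[9] = 5, s[10] = 2, s[11] = 0, s[12] = 2, s[13] = 2, s[14] = 4, s[15] = 6, s[16] = 3, s[17] = 2, s[18] = 5.
The sequence repeats with period 16.
(592 - 1) mod 16 = 15, so s[592] = s[16] = 3.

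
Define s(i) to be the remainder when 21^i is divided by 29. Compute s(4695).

27

Listing terms: s(0) = 1, s(1) = 21, s(2) = 6, s(3) = 10, s(4) = 7, s(5) = 2, s(6) = 13, s(7) = 12, s(8) = 20, s(9) = 14, s(10) = 4, s(11) = 26, s(12) = 24, s(13) = 11, s(14) = 28, s(15) = 8, s(16) = 23, s(17) = 19, s(18) = 22, s(19) = 27, s(20) = 16, s(21) = 17, s(22) = 9, s(23) = 15, s(24) = 25, s(25) = 3, s(26) = 5, s(27) = 18, s(28) = 1.
Since s(28) = s(0) = 1, the sequence is periodic with period 28.
So s(4695) = s(0 + ((4695-0) mod 28)) = s(19) = 27.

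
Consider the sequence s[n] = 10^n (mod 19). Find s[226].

s[1] = 10; s[2] = 5; s[3] = 12; s[4] = 6; s[5] = 3; s[6] = 11; s[7] = 15; s[8] = 17; s[9] = 18; s[10] = 9; s[11] = 14; s[12] = 7; s[13] = 13; s[14] = 16; s[15] = 8; s[16] = 4; s[17] = 2; s[18] = 1; s[19] = 10.
Since s[19] = s[1] = 10, the sequence is periodic with period 18.
So s[226] = s[1 + ((226-1) mod 18)] = s[10] = 9.

9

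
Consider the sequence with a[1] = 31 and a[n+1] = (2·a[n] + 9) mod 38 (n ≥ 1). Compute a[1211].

We have a[1] = 31,  a[2] = 33,  a[3] = 37,  a[4] = 7,  a[5] = 23,  a[6] = 17,  a[7] = 5,  a[8] = 19,  a[9] = 9,  a[10] = 27,  a[11] = 25,  a[12] = 21,  a[13] = 13,  a[14] = 35,  a[15] = 3,  a[16] = 15,  a[17] = 1,  a[18] = 11,  a[19] = 31.
The sequence repeats with period 18.
So a[1211] = a[1 + ((1211-1) mod 18)] = a[5] = 23.

23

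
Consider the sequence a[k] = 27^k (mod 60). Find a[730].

9

Listing terms: a[0] = 1; a[1] = 27; a[2] = 9; a[3] = 3; a[4] = 21; a[5] = 27.
Since a[5] = a[1] = 27, the sequence is eventually periodic: after a pre-period of length 1 it cycles with period 4.
For k ≥ 1, a[k] depends only on (k - 1) mod 4. (730 - 1) mod 4 = 1, so a[730] = a[2] = 9.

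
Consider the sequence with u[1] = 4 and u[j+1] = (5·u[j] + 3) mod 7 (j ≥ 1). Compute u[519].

Computing terms: u[1] = 4, u[2] = 2, u[3] = 6, u[4] = 5, u[5] = 0, u[6] = 3, u[7] = 4.
Since u[7] = u[1] = 4, the sequence is periodic with period 6.
So u[519] = u[1 + ((519-1) mod 6)] = u[3] = 6.

6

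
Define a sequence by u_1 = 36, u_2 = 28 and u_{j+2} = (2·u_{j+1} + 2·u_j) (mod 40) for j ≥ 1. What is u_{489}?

24

Listing terms: u_1 = 36,  u_2 = 28,  u_3 = 8,  u_4 = 32,  u_5 = 0,  u_6 = 24,  u_7 = 8,  u_8 = 24,  u_9 = 24,  u_{10} = 16,  u_{11} = 0,  u_{12} = 32,  u_{13} = 24,  u_{14} = 32,  u_{15} = 32,  u_{16} = 8,  u_{17} = 0,  u_{18} = 16,  u_{19} = 32,  u_{20} = 16,  u_{21} = 16,  u_{22} = 24,  u_{23} = 0,  u_{24} = 8,  u_{25} = 16,  u_{26} = 8,  u_{27} = 8,  u_{28} = 32.
Since (u_{27}, u_{28}) = (u_3, u_4) = (8, 32) (two consecutive terms determine the rest), the sequence is eventually periodic: after a pre-period of length 2 it cycles with period 24.
For j ≥ 3, u_j depends only on (j - 3) mod 24. (489 - 3) mod 24 = 6, so u_{489} = u_9 = 24.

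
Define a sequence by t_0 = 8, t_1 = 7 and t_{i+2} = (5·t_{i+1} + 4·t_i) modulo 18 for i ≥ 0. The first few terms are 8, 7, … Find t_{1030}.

5

Listing terms: t_0 = 8, t_1 = 7, t_2 = 13, t_3 = 3, t_4 = 13, t_5 = 5, t_6 = 5, t_7 = 9, t_8 = 11, t_9 = 1, t_{10} = 13, t_{11} = 15, t_{12} = 1, t_{13} = 11, t_{14} = 5, t_{15} = 15, t_{16} = 5, t_{17} = 13, t_{18} = 13, t_{19} = 9, t_{20} = 7, t_{21} = 17, t_{22} = 5, t_{23} = 3, t_{24} = 17, t_{25} = 7, t_{26} = 13.
Since (t_{25}, t_{26}) = (t_1, t_2) = (7, 13) (two consecutive terms determine the rest), the sequence is eventually periodic: after a pre-period of length 1 it cycles with period 24.
For i ≥ 1, t_i depends only on (i - 1) mod 24. (1030 - 1) mod 24 = 21, so t_{1030} = t_{22} = 5.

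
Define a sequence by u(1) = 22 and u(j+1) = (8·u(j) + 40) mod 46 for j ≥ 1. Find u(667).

Computing terms: u(1) = 22; u(2) = 32; u(3) = 20; u(4) = 16; u(5) = 30; u(6) = 4; u(7) = 26; u(8) = 18; u(9) = 0; u(10) = 40; u(11) = 38; u(12) = 22.
The sequence repeats with period 11.
So u(667) = u(1 + ((667-1) mod 11)) = u(7) = 26.

26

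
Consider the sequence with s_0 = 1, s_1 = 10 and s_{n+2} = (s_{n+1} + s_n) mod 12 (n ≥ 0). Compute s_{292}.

8

Listing terms: s_0 = 1, s_1 = 10, s_2 = 11, s_3 = 9, s_4 = 8, s_5 = 5, s_6 = 1, s_7 = 6, s_8 = 7, s_9 = 1, s_{10} = 8, s_{11} = 9, s_{12} = 5, s_{13} = 2, s_{14} = 7, s_{15} = 9, s_{16} = 4, s_{17} = 1, s_{18} = 5, s_{19} = 6, s_{20} = 11, s_{21} = 5, s_{22} = 4, s_{23} = 9, s_{24} = 1, s_{25} = 10.
Since (s_{24}, s_{25}) = (s_0, s_1) = (1, 10) (two consecutive terms determine the rest), the sequence is periodic with period 24.
So s_{292} = s_{0 + ((292-0) mod 24)} = s_4 = 8.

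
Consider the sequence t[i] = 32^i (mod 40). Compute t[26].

24

Computing terms: t[1] = 32; t[2] = 24; t[3] = 8; t[4] = 16; t[5] = 32.
Since t[5] = t[1] = 32, the sequence is periodic with period 4.
(26 - 1) mod 4 = 1, so t[26] = t[2] = 24.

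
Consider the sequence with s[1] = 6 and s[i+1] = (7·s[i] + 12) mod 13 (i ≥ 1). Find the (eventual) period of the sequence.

We have s[1] = 6; s[2] = 2; s[3] = 0; s[4] = 12; s[5] = 5; s[6] = 8; s[7] = 3; s[8] = 7; s[9] = 9; s[10] = 10; s[11] = 4; s[12] = 1; s[13] = 6.
Since s[13] = s[1] = 6, the sequence is periodic with period 12.

12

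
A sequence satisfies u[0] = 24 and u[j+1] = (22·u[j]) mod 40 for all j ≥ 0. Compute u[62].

u[0] = 24; u[1] = 8; u[2] = 16; u[3] = 32; u[4] = 24.
The sequence repeats with period 4.
(62 - 0) mod 4 = 2, so u[62] = u[2] = 16.

16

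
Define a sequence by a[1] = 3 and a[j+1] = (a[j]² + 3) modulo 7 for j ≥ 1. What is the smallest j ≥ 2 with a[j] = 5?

2

a[1] = 3,  a[2] = 5,  a[3] = 0,  a[4] = 3.
Since a[4] = a[1] = 3, the sequence is periodic with period 3.
The value 5 first appears (with j ≥ 2) at a[2].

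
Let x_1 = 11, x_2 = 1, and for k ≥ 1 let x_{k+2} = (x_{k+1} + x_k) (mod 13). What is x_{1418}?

0

Computing terms: x_1 = 11; x_2 = 1; x_3 = 12; x_4 = 0; x_5 = 12; x_6 = 12; x_7 = 11; x_8 = 10; x_9 = 8; x_{10} = 5; x_{11} = 0; x_{12} = 5; x_{13} = 5; x_{14} = 10; x_{15} = 2; x_{16} = 12; x_{17} = 1; x_{18} = 0; x_{19} = 1; x_{20} = 1; x_{21} = 2; x_{22} = 3; x_{23} = 5; x_{24} = 8; x_{25} = 0; x_{26} = 8; x_{27} = 8; x_{28} = 3; x_{29} = 11; x_{30} = 1.
The sequence repeats with period 28.
So x_{1418} = x_{1 + ((1418-1) mod 28)} = x_{18} = 0.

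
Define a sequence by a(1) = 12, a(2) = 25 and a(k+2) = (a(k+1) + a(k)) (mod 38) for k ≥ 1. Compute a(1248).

We have a(1) = 12,  a(2) = 25,  a(3) = 37,  a(4) = 24,  a(5) = 23,  a(6) = 9,  a(7) = 32,  a(8) = 3,  a(9) = 35,  a(10) = 0,  a(11) = 35,  a(12) = 35,  a(13) = 32,  a(14) = 29,  a(15) = 23,  a(16) = 14,  a(17) = 37,  a(18) = 13,  a(19) = 12,  a(20) = 25.
Since (a(19), a(20)) = (a(1), a(2)) = (12, 25) (two consecutive terms determine the rest), the sequence is periodic with period 18.
(1248 - 1) mod 18 = 5, so a(1248) = a(6) = 9.

9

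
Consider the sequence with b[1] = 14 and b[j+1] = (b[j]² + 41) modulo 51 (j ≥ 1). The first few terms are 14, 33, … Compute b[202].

Computing terms: b[1] = 14, b[2] = 33, b[3] = 8, b[4] = 3, b[5] = 50, b[6] = 42, b[7] = 20, b[8] = 33.
Since b[8] = b[2] = 33, the sequence is eventually periodic: after a pre-period of length 1 it cycles with period 6.
For j ≥ 2, b[j] depends only on (j - 2) mod 6. (202 - 2) mod 6 = 2, so b[202] = b[4] = 3.

3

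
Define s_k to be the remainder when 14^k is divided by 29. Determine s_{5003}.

Listing terms: s_0 = 1; s_1 = 14; s_2 = 22; s_3 = 18; s_4 = 20; s_5 = 19; s_6 = 5; s_7 = 12; s_8 = 23; s_9 = 3; s_{10} = 13; s_{11} = 8; s_{12} = 25; s_{13} = 2; s_{14} = 28; s_{15} = 15; s_{16} = 7; s_{17} = 11; s_{18} = 9; s_{19} = 10; s_{20} = 24; s_{21} = 17; s_{22} = 6; s_{23} = 26; s_{24} = 16; s_{25} = 21; s_{26} = 4; s_{27} = 27; s_{28} = 1.
The sequence repeats with period 28.
So s_{5003} = s_{0 + ((5003-0) mod 28)} = s_{19} = 10.

10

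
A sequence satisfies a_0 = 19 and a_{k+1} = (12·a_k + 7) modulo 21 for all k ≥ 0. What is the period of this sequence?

a_0 = 19, a_1 = 4, a_2 = 13, a_3 = 16, a_4 = 10, a_5 = 1, a_6 = 19.
The sequence repeats with period 6.

6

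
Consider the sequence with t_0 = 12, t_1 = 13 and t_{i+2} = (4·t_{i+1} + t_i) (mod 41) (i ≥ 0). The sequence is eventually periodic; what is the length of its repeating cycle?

t_0 = 12; t_1 = 13; t_2 = 23; t_3 = 23; t_4 = 33; t_5 = 32; t_6 = 38; t_7 = 20; t_8 = 36; t_9 = 0; t_{10} = 36; t_{11} = 21; t_{12} = 38; t_{13} = 9; t_{14} = 33; t_{15} = 18; t_{16} = 23; t_{17} = 28; t_{18} = 12; t_{19} = 35; t_{20} = 29; t_{21} = 28; t_{22} = 18; t_{23} = 18; t_{24} = 8; t_{25} = 9; t_{26} = 3; t_{27} = 21; t_{28} = 5; t_{29} = 0; t_{30} = 5; t_{31} = 20; t_{32} = 3; t_{33} = 32; t_{34} = 8; t_{35} = 23; t_{36} = 18; t_{37} = 13; t_{38} = 29; t_{39} = 6; t_{40} = 12; t_{41} = 13.
The sequence repeats with period 40.

40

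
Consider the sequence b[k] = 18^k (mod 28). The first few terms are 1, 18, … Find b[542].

16

Listing terms: b[0] = 1,  b[1] = 18,  b[2] = 16,  b[3] = 8,  b[4] = 4,  b[5] = 16.
Since b[5] = b[2] = 16, the sequence is eventually periodic: after a pre-period of length 2 it cycles with period 3.
For k ≥ 2, b[k] depends only on (k - 2) mod 3. (542 - 2) mod 3 = 0, so b[542] = b[2] = 16.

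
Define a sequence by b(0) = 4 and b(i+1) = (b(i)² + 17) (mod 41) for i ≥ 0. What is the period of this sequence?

Listing terms: b(0) = 4, b(1) = 33, b(2) = 40, b(3) = 18, b(4) = 13, b(5) = 22, b(6) = 9, b(7) = 16, b(8) = 27, b(9) = 8, b(10) = 40.
Since b(10) = b(2) = 40, the sequence is eventually periodic: after a pre-period of length 2 it cycles with period 8.

8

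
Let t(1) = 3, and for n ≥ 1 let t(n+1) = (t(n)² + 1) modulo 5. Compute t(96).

Computing terms: t(1) = 3,  t(2) = 0,  t(3) = 1,  t(4) = 2,  t(5) = 0.
Since t(5) = t(2) = 0, the sequence is eventually periodic: after a pre-period of length 1 it cycles with period 3.
For n ≥ 2, t(n) depends only on (n - 2) mod 3. (96 - 2) mod 3 = 1, so t(96) = t(3) = 1.

1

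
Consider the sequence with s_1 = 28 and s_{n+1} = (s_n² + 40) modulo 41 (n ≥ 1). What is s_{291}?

We have s_1 = 28; s_2 = 4; s_3 = 15; s_4 = 19; s_5 = 32; s_6 = 39; s_7 = 3; s_8 = 8; s_9 = 22; s_{10} = 32.
Since s_{10} = s_5 = 32, the sequence is eventually periodic: after a pre-period of length 4 it cycles with period 5.
For n ≥ 5, s_n depends only on (n - 5) mod 5. (291 - 5) mod 5 = 1, so s_{291} = s_6 = 39.

39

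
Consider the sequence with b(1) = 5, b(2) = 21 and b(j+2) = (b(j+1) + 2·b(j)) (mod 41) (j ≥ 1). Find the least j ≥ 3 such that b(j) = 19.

Computing terms: b(1) = 5; b(2) = 21; b(3) = 31; b(4) = 32; b(5) = 12; b(6) = 35; b(7) = 18; b(8) = 6; b(9) = 1; b(10) = 13; b(11) = 15; b(12) = 0; b(13) = 30; b(14) = 30; b(15) = 8; b(16) = 27; b(17) = 2; b(18) = 15; b(19) = 19; b(20) = 8; b(21) = 5; b(22) = 21.
Since (b(21), b(22)) = (b(1), b(2)) = (5, 21) (two consecutive terms determine the rest), the sequence is periodic with period 20.
The value 19 first appears (with j ≥ 3) at b(19).

19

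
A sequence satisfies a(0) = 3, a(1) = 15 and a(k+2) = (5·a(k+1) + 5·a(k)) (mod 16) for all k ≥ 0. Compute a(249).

1

We have a(0) = 3, a(1) = 15, a(2) = 10, a(3) = 13, a(4) = 3, a(5) = 0, a(6) = 15, a(7) = 11, a(8) = 2, a(9) = 1, a(10) = 15, a(11) = 0, a(12) = 11, a(13) = 7, a(14) = 10, a(15) = 5, a(16) = 11, a(17) = 0, a(18) = 7, a(19) = 3, a(20) = 2, a(21) = 9, a(22) = 7, a(23) = 0, a(24) = 3, a(25) = 15.
Since (a(24), a(25)) = (a(0), a(1)) = (3, 15) (two consecutive terms determine the rest), the sequence is periodic with period 24.
(249 - 0) mod 24 = 9, so a(249) = a(9) = 1.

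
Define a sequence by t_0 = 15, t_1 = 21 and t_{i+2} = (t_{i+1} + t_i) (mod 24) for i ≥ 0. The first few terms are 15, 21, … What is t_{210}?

3

t_0 = 15,  t_1 = 21,  t_2 = 12,  t_3 = 9,  t_4 = 21,  t_5 = 6,  t_6 = 3,  t_7 = 9,  t_8 = 12,  t_9 = 21,  t_{10} = 9,  t_{11} = 6,  t_{12} = 15,  t_{13} = 21.
Since (t_{12}, t_{13}) = (t_0, t_1) = (15, 21) (two consecutive terms determine the rest), the sequence is periodic with period 12.
(210 - 0) mod 12 = 6, so t_{210} = t_6 = 3.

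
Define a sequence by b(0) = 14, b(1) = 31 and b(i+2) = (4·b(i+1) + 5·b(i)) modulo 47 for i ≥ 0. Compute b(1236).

27

Listing terms: b(0) = 14; b(1) = 31; b(2) = 6; b(3) = 38; b(4) = 41; b(5) = 25; b(6) = 23; b(7) = 29; b(8) = 43; b(9) = 35; b(10) = 26; b(11) = 44; b(12) = 24; b(13) = 34; b(14) = 21; b(15) = 19; b(16) = 40; b(17) = 20; b(18) = 45; b(19) = 45; b(20) = 29; b(21) = 12; b(22) = 5; b(23) = 33; b(24) = 16; b(25) = 41; b(26) = 9; b(27) = 6; b(28) = 22; b(29) = 24; b(30) = 18; b(31) = 4; b(32) = 12; b(33) = 21; b(34) = 3; b(35) = 23; b(36) = 13; b(37) = 26; b(38) = 28; b(39) = 7; b(40) = 27; b(41) = 2; b(42) = 2; b(43) = 18; b(44) = 35; b(45) = 42; b(46) = 14; b(47) = 31.
Since (b(46), b(47)) = (b(0), b(1)) = (14, 31) (two consecutive terms determine the rest), the sequence is periodic with period 46.
So b(1236) = b(0 + ((1236-0) mod 46)) = b(40) = 27.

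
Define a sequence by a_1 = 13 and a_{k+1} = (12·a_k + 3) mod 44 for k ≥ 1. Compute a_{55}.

a_1 = 13,  a_2 = 27,  a_3 = 19,  a_4 = 11,  a_5 = 3,  a_6 = 39,  a_7 = 31,  a_8 = 23,  a_9 = 15,  a_{10} = 7,  a_{11} = 43,  a_{12} = 35,  a_{13} = 27.
Since a_{13} = a_2 = 27, the sequence is eventually periodic: after a pre-period of length 1 it cycles with period 11.
For k ≥ 2, a_k depends only on (k - 2) mod 11. (55 - 2) mod 11 = 9, so a_{55} = a_{11} = 43.

43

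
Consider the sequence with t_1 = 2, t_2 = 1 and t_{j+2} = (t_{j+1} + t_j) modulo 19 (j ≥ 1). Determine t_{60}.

11

We have t_1 = 2, t_2 = 1, t_3 = 3, t_4 = 4, t_5 = 7, t_6 = 11, t_7 = 18, t_8 = 10, t_9 = 9, t_{10} = 0, t_{11} = 9, t_{12} = 9, t_{13} = 18, t_{14} = 8, t_{15} = 7, t_{16} = 15, t_{17} = 3, t_{18} = 18, t_{19} = 2, t_{20} = 1.
The sequence repeats with period 18.
(60 - 1) mod 18 = 5, so t_{60} = t_6 = 11.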